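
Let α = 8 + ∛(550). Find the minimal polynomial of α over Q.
m_α(x) = x^3 - 24x^2 + 192x - 1062

Set β = α - 8 = ∛(550), so β^3 = 550. Then (α - 8)^3 - 550 = 0, i.e. α is a root of g(x) = (x - 8)^3 - 550 = x^3 - 24x^2 + 192x - 1062. Since g(x) = h(x - 8) where h(x) = x^3 - 550, and h is irreducible over Q (because 550 is not a perfect cube, so h has no rational root, and a monic cubic with no rational root is irreducible), g is also irreducible (irreducibility is preserved under the substitution x → x - 8). Hence m_α(x) = x^3 - 24x^2 + 192x - 1062.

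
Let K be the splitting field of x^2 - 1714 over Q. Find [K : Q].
[K : Q] = 2

f(x) = x^2 - 1714 factors as (x - √1714)(x + √1714). The splitting field is K = Q(√1714). Since 1714 is squarefree and > 1, it is not a perfect square, so x^2 - 1714 is irreducible over Q and [Q(√1714) : Q] = 2. Hence [K : Q] = 2.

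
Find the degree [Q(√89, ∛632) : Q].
[Q(√89, ∛632) : Q] = 6

Let L = Q(√89, ∛632). Since Q(√89) ⊂ L and [Q(√89):Q] = 2, the tower law gives 2 | [L:Q]. Likewise Q(∛632) ⊂ L with [Q(∛632):Q] = 3 (because 632 is not a perfect cube), so 3 | [L:Q]. As gcd(2,3) = 1, [L:Q] is divisible by 6. Conversely L is generated over Q by √89 and ∛632, so [L:Q] ≤ 2·3 = 6. Therefore [Q(√89, ∛632) : Q] = 6.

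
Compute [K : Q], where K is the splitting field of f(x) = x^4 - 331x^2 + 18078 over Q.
[K : Q] = 4

Solving the quadratic in x^2: x^2 = (331 ± √(331^2 - 4·18078))/2 = (331 ± √37249)/2 = (331 ± 193)/2, giving x^2 = 262 or x^2 = 69. So f(x) = (x^2 - 262)(x^2 - 69) and the roots of f are ±√262, ±√69. Hence the splitting field is K = Q(√262, √69). Since 262 and 69 are distinct squarefree integers > 1, their product 18078 is not a perfect square, so √69 ∉ Q(√262). By the tower law [K:Q] = [Q(√262,√69):Q(√262)] · [Q(√262):Q] = 2 · 2 = 4.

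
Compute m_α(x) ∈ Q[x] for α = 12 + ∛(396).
m_α(x) = x^3 - 36x^2 + 432x - 2124

Set β = α - 12 = ∛(396), so β^3 = 396. Then (α - 12)^3 - 396 = 0, i.e. α is a root of g(x) = (x - 12)^3 - 396 = x^3 - 36x^2 + 432x - 2124. Since g(x) = h(x - 12) where h(x) = x^3 - 396, and h is irreducible over Q (because 396 is not a perfect cube, so h has no rational root, and a monic cubic with no rational root is irreducible), g is also irreducible (irreducibility is preserved under the substitution x → x - 12). Hence m_α(x) = x^3 - 36x^2 + 432x - 2124.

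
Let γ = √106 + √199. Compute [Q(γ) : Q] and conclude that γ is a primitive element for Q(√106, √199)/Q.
[Q(γ) : Q] = 4 (equivalently, Q(γ) = Q(√106, √199))

Obviously Q(γ) ⊆ Q(√106, √199), and [Q(√106, √199):Q] = 4 (since 106, 199 are distinct squarefree integers > 1 with 21094 not a perfect square). To show equality we compute the minimal polynomial of γ. From γ = √106 + √199: γ^2 = 106 + 2√(21094) + 199 = 305 + 2√(21094), so γ^2 - 305 = 2√(21094); squaring, (γ^2 - 305)^2 = 4·21094, i.e. γ^4 - 610γ^2 + 93025 - 84376 = 0, i.e. γ^4 - 610γ^2 + 8649 = 0. So γ is a root of x^4 - 610x^2 + 8649. This polynomial is irreducible over Q: it has no rational root (each ±√106 ± √199 is irrational), and any factorization into two quadratics over Q would force √(21094) ∈ Q (pairing opposite roots) or √106, √199 ∈ Q (other pairings), all impossible. Hence [Q(γ):Q] = 4 = [Q(√106, √199):Q], so Q(γ) = Q(√106, √199).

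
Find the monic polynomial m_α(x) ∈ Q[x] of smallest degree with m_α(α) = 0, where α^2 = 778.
m_α(x) = x^2 - 778

α satisfies α^2 - 778 = 0, so x^2 - 778 annihilates α. Since d = 778 is squarefree and ≠ 1, it is not a perfect square in Q, so x^2 - 778 has no rational root and is therefore irreducible over Q (a degree-2 polynomial over a field is irreducible iff it has no root). Hence m_α(x) = x^2 - 778.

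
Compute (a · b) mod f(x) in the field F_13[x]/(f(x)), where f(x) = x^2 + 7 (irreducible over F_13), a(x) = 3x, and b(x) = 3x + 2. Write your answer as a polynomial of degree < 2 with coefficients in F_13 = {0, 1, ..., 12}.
a · b ≡ 6x + 2 (mod f(x))

Multiply in F_13[x]: a(x)·b(x) = (3x)·(3x + 2) = 9x^2 + 6x. This has degree ≥ 2, so divide by f(x) over F_13: 9x^2 + 6x = (9)·(x^2 + 7) + (6x + 2). Hence a·b ≡ 6x + 2 (mod f). (F_13[x]/(f) is a field with 13^2 = 169 elements since f is irreducible of degree 2.)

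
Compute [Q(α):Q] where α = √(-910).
[Q(α):Q] = 2

[Q(α):Q] equals the degree of the minimal polynomial of α. Here α^2 = -910 and x^2 + 910 is irreducible (d = -910 is squarefree, ≠ 1, hence not a square), so deg(m_α) = 2. Thus [Q(α):Q] = 2.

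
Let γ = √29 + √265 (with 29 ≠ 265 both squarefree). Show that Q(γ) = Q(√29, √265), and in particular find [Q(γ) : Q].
[Q(γ) : Q] = 4 (equivalently, Q(γ) = Q(√29, √265))

Obviously Q(γ) ⊆ Q(√29, √265), and [Q(√29, √265):Q] = 4 (since 29, 265 are distinct squarefree integers > 1 with 7685 not a perfect square). To show equality we compute the minimal polynomial of γ. From γ = √29 + √265: γ^2 = 29 + 2√(7685) + 265 = 294 + 2√(7685), so γ^2 - 294 = 2√(7685); squaring, (γ^2 - 294)^2 = 4·7685, i.e. γ^4 - 588γ^2 + 86436 - 30740 = 0, i.e. γ^4 - 588γ^2 + 55696 = 0. So γ is a root of x^4 - 588x^2 + 55696. This polynomial is irreducible over Q: it has no rational root (each ±√29 ± √265 is irrational), and any factorization into two quadratics over Q would force √(7685) ∈ Q (pairing opposite roots) or √29, √265 ∈ Q (other pairings), all impossible. Hence [Q(γ):Q] = 4 = [Q(√29, √265):Q], so Q(γ) = Q(√29, √265).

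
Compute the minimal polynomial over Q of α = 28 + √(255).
m_α(x) = x^2 - 56x + 529

From α - 28 = √(255), squaring gives (α - 28)^2 = 255, i.e. α^2 - 56α + 784 = 255, so α^2 - 56α + 529 = 0. The discriminant of x^2 - 56x + 529 is (-56)^2 - 4·(529) = 3136 - 2116 = 1020, and 4·(255) is not a perfect square in Q since 255 is squarefree and ≠ 1. Hence x^2 - 56x + 529 is irreducible over Q and is the minimal polynomial of α.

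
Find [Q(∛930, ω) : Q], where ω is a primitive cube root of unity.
[Q(∛930, ω) : Q] = 6

[Q(∛930):Q] = 3 (min poly x^3 - 930, irreducible since 930 is not a perfect cube). [Q(ω):Q] = 2 (min poly x^2 + x + 1). Since Q(∛930) ⊂ R and ω ∉ R, we have ω ∉ Q(∛930), so x^2 + x + 1 remains irreducible over Q(∛930) and [Q(∛930, ω) : Q(∛930)] = 2. By the tower law, [Q(∛930, ω) : Q] = 3 · 2 = 6. (In fact Q(∛930, ω) is the splitting field of x^3 - 930 over Q.)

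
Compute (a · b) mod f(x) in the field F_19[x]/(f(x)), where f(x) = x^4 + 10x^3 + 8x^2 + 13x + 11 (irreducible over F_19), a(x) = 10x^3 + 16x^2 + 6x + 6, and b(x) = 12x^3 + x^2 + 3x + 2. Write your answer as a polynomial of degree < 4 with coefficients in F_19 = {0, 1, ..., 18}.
a · b ≡ 6x^3 + 14x^2 + x + 4 (mod f(x))

Multiply in F_19[x]: a(x)·b(x) = (10x^3 + 16x^2 + 6x + 6)·(12x^3 + x^2 + 3x + 2) = 6x^6 + 12x^5 + 4x^4 + 13x^3 + 18x^2 + 11x + 12. This has degree ≥ 4, so divide by f(x) over F_19: 6x^6 + 12x^5 + 4x^4 + 13x^3 + 18x^2 + 11x + 12 = (6x^2 + 9x + 18)·(x^4 + 10x^3 + 8x^2 + 13x + 11) + (6x^3 + 14x^2 + x + 4). Hence a·b ≡ 6x^3 + 14x^2 + x + 4 (mod f). (F_19[x]/(f) is a field with 19^4 = 130321 elements since f is irreducible of degree 4.)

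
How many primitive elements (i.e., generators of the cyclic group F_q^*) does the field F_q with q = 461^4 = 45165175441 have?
There are φ(45165175440) = 8976844800 primitive elements

F_q^* is cyclic of order q - 1 = 45165175440. A cyclic group of order m has exactly φ(m) generators. Here m = 45165175440 = 2^4 · 3 · 5 · 7 · 11 · 23 · 106261, so the number of primitive elements is φ(45165175440) = 8976844800.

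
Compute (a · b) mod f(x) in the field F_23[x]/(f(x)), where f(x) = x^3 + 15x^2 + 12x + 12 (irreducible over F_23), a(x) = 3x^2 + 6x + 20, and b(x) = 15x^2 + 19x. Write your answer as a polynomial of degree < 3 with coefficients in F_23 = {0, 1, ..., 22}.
a · b ≡ 20x^2 + 12x + 11 (mod f(x))

Multiply in F_23[x]: a(x)·b(x) = (3x^2 + 6x + 20)·(15x^2 + 19x) = 22x^4 + 9x^3 + 12x. This has degree ≥ 3, so divide by f(x) over F_23: 22x^4 + 9x^3 + 12x = (22x + 1)·(x^3 + 15x^2 + 12x + 12) + (20x^2 + 12x + 11). Hence a·b ≡ 20x^2 + 12x + 11 (mod f). (F_23[x]/(f) is a field with 23^3 = 12167 elements since f is irreducible of degree 3.)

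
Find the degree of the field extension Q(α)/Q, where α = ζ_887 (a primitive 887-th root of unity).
[Q(α):Q] = 886

The minimal polynomial of ζ_887 over Q is the 887-th cyclotomic polynomial Φ_887(x), which is irreducible over Q and has degree φ(887) = 886. Hence [Q(α):Q] = φ(887) = 886.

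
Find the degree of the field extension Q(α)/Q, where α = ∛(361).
[Q(α):Q] = 3

The minimal polynomial of α is x^3 - 361, irreducible over Q since 361 is not a perfect cube (so x^3 - 361 has no rational root). Hence [Q(α):Q] = deg(m_α) = 3.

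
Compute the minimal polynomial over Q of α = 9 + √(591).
m_α(x) = x^2 - 18x - 510

From α - 9 = √(591), squaring gives (α - 9)^2 = 591, i.e. α^2 - 18α + 81 = 591, so α^2 - 18α - 510 = 0. The discriminant of x^2 - 18x - 510 is (-18)^2 - 4·(-510) = 324 + 2040 = 2364, and 4·(591) is not a perfect square in Q since 591 is squarefree and ≠ 1. Hence x^2 - 18x - 510 is irreducible over Q and is the minimal polynomial of α.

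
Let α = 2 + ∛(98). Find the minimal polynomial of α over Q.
m_α(x) = x^3 - 6x^2 + 12x - 106

Set β = α - 2 = ∛(98), so β^3 = 98. Then (α - 2)^3 - 98 = 0, i.e. α is a root of g(x) = (x - 2)^3 - 98 = x^3 - 6x^2 + 12x - 106. Since g(x) = h(x - 2) where h(x) = x^3 - 98, and h is irreducible over Q (because 98 is not a perfect cube, so h has no rational root, and a monic cubic with no rational root is irreducible), g is also irreducible (irreducibility is preserved under the substitution x → x - 2). Hence m_α(x) = x^3 - 6x^2 + 12x - 106.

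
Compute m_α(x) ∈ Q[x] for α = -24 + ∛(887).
m_α(x) = x^3 + 72x^2 + 1728x + 12937

Set β = α + 24 = ∛(887), so β^3 = 887. Then (α + 24)^3 - 887 = 0, i.e. α is a root of g(x) = (x + 24)^3 - 887 = x^3 + 72x^2 + 1728x + 12937. Since g(x) = h(x + 24) where h(x) = x^3 - 887, and h is irreducible over Q (because 887 is not a perfect cube, so h has no rational root, and a monic cubic with no rational root is irreducible), g is also irreducible (irreducibility is preserved under the substitution x → x + 24). Hence m_α(x) = x^3 + 72x^2 + 1728x + 12937.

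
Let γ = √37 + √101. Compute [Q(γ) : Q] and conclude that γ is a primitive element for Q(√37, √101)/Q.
[Q(γ) : Q] = 4 (equivalently, Q(γ) = Q(√37, √101))

Obviously Q(γ) ⊆ Q(√37, √101), and [Q(√37, √101):Q] = 4 (since 37, 101 are distinct squarefree integers > 1 with 3737 not a perfect square). To show equality we compute the minimal polynomial of γ. From γ = √37 + √101: γ^2 = 37 + 2√(3737) + 101 = 138 + 2√(3737), so γ^2 - 138 = 2√(3737); squaring, (γ^2 - 138)^2 = 4·3737, i.e. γ^4 - 276γ^2 + 19044 - 14948 = 0, i.e. γ^4 - 276γ^2 + 4096 = 0. So γ is a root of x^4 - 276x^2 + 4096. This polynomial is irreducible over Q: it has no rational root (each ±√37 ± √101 is irrational), and any factorization into two quadratics over Q would force √(3737) ∈ Q (pairing opposite roots) or √37, √101 ∈ Q (other pairings), all impossible. Hence [Q(γ):Q] = 4 = [Q(√37, √101):Q], so Q(γ) = Q(√37, √101).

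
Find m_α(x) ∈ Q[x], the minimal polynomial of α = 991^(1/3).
m_α(x) = x^3 - 991

α satisfies α^3 = 991, so x^3 - 991 annihilates α. By the rational root test, a rational root p/q (in lowest terms) of x^3 - 991 would satisfy p^3 = 991 q^3, forcing q = 1 and p^3 = 991; but 991 is not a perfect cube, contradiction. A monic cubic over Q with no rational root is irreducible (any nontrivial factorization would include a linear factor). Hence x^3 - 991 is the minimal polynomial of α, and in particular [Q(α):Q] = 3.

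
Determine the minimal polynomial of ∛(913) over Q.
m_α(x) = x^3 - 913

α satisfies α^3 = 913, so x^3 - 913 annihilates α. By the rational root test, a rational root p/q (in lowest terms) of x^3 - 913 would satisfy p^3 = 913 q^3, forcing q = 1 and p^3 = 913; but 913 is not a perfect cube, contradiction. A monic cubic over Q with no rational root is irreducible (any nontrivial factorization would include a linear factor). Hence x^3 - 913 is the minimal polynomial of α, and in particular [Q(α):Q] = 3.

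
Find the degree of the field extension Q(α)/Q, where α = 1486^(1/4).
[Q(α):Q] = 4

α is a root of x^4 - 1486. By Eisenstein's criterion at the prime p = 2 (which divides the constant term 1486 but p^2 = 4 does not, since 1486 is squarefree), x^4 - 1486 is irreducible over Q. Hence [Q(α):Q] = 4.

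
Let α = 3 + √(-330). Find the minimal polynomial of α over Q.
m_α(x) = x^2 - 6x + 339

From α - 3 = √(-330), squaring gives (α - 3)^2 = -330, i.e. α^2 - 6α + 9 = -330, so α^2 - 6α + 339 = 0. The discriminant of x^2 - 6x + 339 is (-6)^2 - 4·(339) = 36 - 1356 = -1320, and 4·(-330) is not a perfect square in Q since -330 is squarefree and ≠ 1. Hence x^2 - 6x + 339 is irreducible over Q and is the minimal polynomial of α.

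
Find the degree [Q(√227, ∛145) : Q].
[Q(√227, ∛145) : Q] = 6

Let L = Q(√227, ∛145). Since Q(√227) ⊂ L and [Q(√227):Q] = 2, the tower law gives 2 | [L:Q]. Likewise Q(∛145) ⊂ L with [Q(∛145):Q] = 3 (because 145 is not a perfect cube), so 3 | [L:Q]. As gcd(2,3) = 1, [L:Q] is divisible by 6. Conversely L is generated over Q by √227 and ∛145, so [L:Q] ≤ 2·3 = 6. Therefore [Q(√227, ∛145) : Q] = 6.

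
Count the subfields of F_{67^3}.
F_{67^3} has 2 subfields

The subfields of F_{p^n} are exactly the fields F_{p^d} for d | n (each is the fixed field of the unique index-d subgroup of Gal(F_{p^n}/F_p) ≅ Z/nZ). The divisors of n = 3 are {1, 3}, giving 2 subfields: F_{67^1}, F_{67^3}.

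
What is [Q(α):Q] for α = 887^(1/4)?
[Q(α):Q] = 4

α is a root of x^4 - 887. By Eisenstein's criterion at the prime p = 887 (which divides the constant term 887 but p^2 = 786769 does not, since 887 is squarefree), x^4 - 887 is irreducible over Q. Hence [Q(α):Q] = 4.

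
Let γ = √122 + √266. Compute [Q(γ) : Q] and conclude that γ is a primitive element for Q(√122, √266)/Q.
[Q(γ) : Q] = 4 (equivalently, Q(γ) = Q(√122, √266))

Obviously Q(γ) ⊆ Q(√122, √266), and [Q(√122, √266):Q] = 4 (since 122, 266 are distinct squarefree integers > 1 with 32452 not a perfect square). To show equality we compute the minimal polynomial of γ. From γ = √122 + √266: γ^2 = 122 + 2√(32452) + 266 = 388 + 2√(32452), so γ^2 - 388 = 2√(32452); squaring, (γ^2 - 388)^2 = 4·32452, i.e. γ^4 - 776γ^2 + 150544 - 129808 = 0, i.e. γ^4 - 776γ^2 + 20736 = 0. So γ is a root of x^4 - 776x^2 + 20736. This polynomial is irreducible over Q: it has no rational root (each ±√122 ± √266 is irrational), and any factorization into two quadratics over Q would force √(32452) ∈ Q (pairing opposite roots) or √122, √266 ∈ Q (other pairings), all impossible. Hence [Q(γ):Q] = 4 = [Q(√122, √266):Q], so Q(γ) = Q(√122, √266).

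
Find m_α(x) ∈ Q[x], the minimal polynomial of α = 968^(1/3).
m_α(x) = x^3 - 968

α satisfies α^3 = 968, so x^3 - 968 annihilates α. By the rational root test, a rational root p/q (in lowest terms) of x^3 - 968 would satisfy p^3 = 968 q^3, forcing q = 1 and p^3 = 968; but 968 is not a perfect cube, contradiction. A monic cubic over Q with no rational root is irreducible (any nontrivial factorization would include a linear factor). Hence x^3 - 968 is the minimal polynomial of α, and in particular [Q(α):Q] = 3.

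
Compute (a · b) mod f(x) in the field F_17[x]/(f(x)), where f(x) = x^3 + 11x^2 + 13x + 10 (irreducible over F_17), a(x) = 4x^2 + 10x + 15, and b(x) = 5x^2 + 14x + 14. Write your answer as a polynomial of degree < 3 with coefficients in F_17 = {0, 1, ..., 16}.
a · b ≡ 7x^2 + 7 (mod f(x))

Multiply in F_17[x]: a(x)·b(x) = (4x^2 + 10x + 15)·(5x^2 + 14x + 14) = 3x^4 + 4x^3 + 16x^2 + 10x + 6. This has degree ≥ 3, so divide by f(x) over F_17: 3x^4 + 4x^3 + 16x^2 + 10x + 6 = (3x + 5)·(x^3 + 11x^2 + 13x + 10) + (7x^2 + 7). Hence a·b ≡ 7x^2 + 7 (mod f). (F_17[x]/(f) is a field with 17^3 = 4913 elements since f is irreducible of degree 3.)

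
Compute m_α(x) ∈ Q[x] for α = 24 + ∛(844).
m_α(x) = x^3 - 72x^2 + 1728x - 14668

Set β = α - 24 = ∛(844), so β^3 = 844. Then (α - 24)^3 - 844 = 0, i.e. α is a root of g(x) = (x - 24)^3 - 844 = x^3 - 72x^2 + 1728x - 14668. Since g(x) = h(x - 24) where h(x) = x^3 - 844, and h is irreducible over Q (because 844 is not a perfect cube, so h has no rational root, and a monic cubic with no rational root is irreducible), g is also irreducible (irreducibility is preserved under the substitution x → x - 24). Hence m_α(x) = x^3 - 72x^2 + 1728x - 14668.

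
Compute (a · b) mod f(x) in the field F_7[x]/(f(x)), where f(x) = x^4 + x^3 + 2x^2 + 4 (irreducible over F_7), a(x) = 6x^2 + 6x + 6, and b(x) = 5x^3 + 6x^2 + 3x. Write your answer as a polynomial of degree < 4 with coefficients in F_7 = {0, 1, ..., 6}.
a · b ≡ 2x^3 + 3x^2 + 3x + 3 (mod f(x))

Multiply in F_7[x]: a(x)·b(x) = (6x^2 + 6x + 6)·(5x^3 + 6x^2 + 3x) = 2x^5 + 3x^4 + 5x^2 + 4x. This has degree ≥ 4, so divide by f(x) over F_7: 2x^5 + 3x^4 + 5x^2 + 4x = (2x + 1)·(x^4 + x^3 + 2x^2 + 4) + (2x^3 + 3x^2 + 3x + 3). Hence a·b ≡ 2x^3 + 3x^2 + 3x + 3 (mod f). (F_7[x]/(f) is a field with 7^4 = 2401 elements since f is irreducible of degree 4.)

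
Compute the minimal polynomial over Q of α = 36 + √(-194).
m_α(x) = x^2 - 72x + 1490

From α - 36 = √(-194), squaring gives (α - 36)^2 = -194, i.e. α^2 - 72α + 1296 = -194, so α^2 - 72α + 1490 = 0. The discriminant of x^2 - 72x + 1490 is (-72)^2 - 4·(1490) = 5184 - 5960 = -776, and 4·(-194) is not a perfect square in Q since -194 is squarefree and ≠ 1. Hence x^2 - 72x + 1490 is irreducible over Q and is the minimal polynomial of α.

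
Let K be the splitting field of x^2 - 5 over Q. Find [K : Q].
[K : Q] = 2

f(x) = x^2 - 5 factors as (x - √5)(x + √5). The splitting field is K = Q(√5). Since 5 is squarefree and > 1, it is not a perfect square, so x^2 - 5 is irreducible over Q and [Q(√5) : Q] = 2. Hence [K : Q] = 2.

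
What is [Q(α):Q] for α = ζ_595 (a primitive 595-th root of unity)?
[Q(α):Q] = 384

The minimal polynomial of ζ_595 over Q is the 595-th cyclotomic polynomial Φ_595(x), which is irreducible over Q and has degree φ(595) = 384. Hence [Q(α):Q] = φ(595) = 384.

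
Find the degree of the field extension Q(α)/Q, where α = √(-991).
[Q(α):Q] = 2

[Q(α):Q] equals the degree of the minimal polynomial of α. Here α^2 = -991 and x^2 + 991 is irreducible (d = -991 is squarefree, ≠ 1, hence not a square), so deg(m_α) = 2. Thus [Q(α):Q] = 2.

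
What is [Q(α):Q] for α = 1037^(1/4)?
[Q(α):Q] = 4

α is a root of x^4 - 1037. By Eisenstein's criterion at the prime p = 17 (which divides the constant term 1037 but p^2 = 289 does not, since 1037 is squarefree), x^4 - 1037 is irreducible over Q. Hence [Q(α):Q] = 4.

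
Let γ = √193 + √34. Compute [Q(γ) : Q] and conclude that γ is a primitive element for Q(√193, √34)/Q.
[Q(γ) : Q] = 4 (equivalently, Q(γ) = Q(√193, √34))

Obviously Q(γ) ⊆ Q(√193, √34), and [Q(√193, √34):Q] = 4 (since 193, 34 are distinct squarefree integers > 1 with 6562 not a perfect square). To show equality we compute the minimal polynomial of γ. From γ = √193 + √34: γ^2 = 193 + 2√(6562) + 34 = 227 + 2√(6562), so γ^2 - 227 = 2√(6562); squaring, (γ^2 - 227)^2 = 4·6562, i.e. γ^4 - 454γ^2 + 51529 - 26248 = 0, i.e. γ^4 - 454γ^2 + 25281 = 0. So γ is a root of x^4 - 454x^2 + 25281. This polynomial is irreducible over Q: it has no rational root (each ±√193 ± √34 is irrational), and any factorization into two quadratics over Q would force √(6562) ∈ Q (pairing opposite roots) or √193, √34 ∈ Q (other pairings), all impossible. Hence [Q(γ):Q] = 4 = [Q(√193, √34):Q], so Q(γ) = Q(√193, √34).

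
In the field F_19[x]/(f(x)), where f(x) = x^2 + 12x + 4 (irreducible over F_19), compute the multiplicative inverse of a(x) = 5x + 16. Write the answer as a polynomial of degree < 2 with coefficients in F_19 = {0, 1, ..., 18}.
a(x)^(-1) ≡ 13x + 8 (mod f(x))

Since f is irreducible over F_19, F_19[x]/(f) is a field and a(x) ≠ 0 has an inverse. Apply the extended Euclidean algorithm to f(x) and a(x) in F_19[x]: f(x) = (4x + 1)·a(x) + (7). The last nonzero remainder is the constant 7 = gcd(f, a) in F_19. Back-substituting through the division chain expresses 7 = s(x)·a(x) + t(x)·f(x) with s(x) ≡ 15x + 18 (mod f), so (15x + 18)·a(x) ≡ 7 (mod f). Multiplying by 7^(-1) ≡ 11 in F_19 gives a(x)^(-1) ≡ 11·(15x + 18) ≡ 13x + 8 (mod f). Check: (5x + 16)·(13x + 8) = 8x^2 + x + 14 ≡ 1 (mod x^2 + 12x + 4).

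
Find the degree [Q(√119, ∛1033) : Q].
[Q(√119, ∛1033) : Q] = 6

Let L = Q(√119, ∛1033). Since Q(√119) ⊂ L and [Q(√119):Q] = 2, the tower law gives 2 | [L:Q]. Likewise Q(∛1033) ⊂ L with [Q(∛1033):Q] = 3 (because 1033 is not a perfect cube), so 3 | [L:Q]. As gcd(2,3) = 1, [L:Q] is divisible by 6. Conversely L is generated over Q by √119 and ∛1033, so [L:Q] ≤ 2·3 = 6. Therefore [Q(√119, ∛1033) : Q] = 6.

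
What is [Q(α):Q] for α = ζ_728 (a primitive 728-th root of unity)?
[Q(α):Q] = 288

The minimal polynomial of ζ_728 over Q is the 728-th cyclotomic polynomial Φ_728(x), which is irreducible over Q and has degree φ(728) = 288. Hence [Q(α):Q] = φ(728) = 288.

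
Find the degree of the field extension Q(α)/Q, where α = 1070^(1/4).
[Q(α):Q] = 4

α is a root of x^4 - 1070. By Eisenstein's criterion at the prime p = 2 (which divides the constant term 1070 but p^2 = 4 does not, since 1070 is squarefree), x^4 - 1070 is irreducible over Q. Hence [Q(α):Q] = 4.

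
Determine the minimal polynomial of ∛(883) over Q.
m_α(x) = x^3 - 883

α satisfies α^3 = 883, so x^3 - 883 annihilates α. By the rational root test, a rational root p/q (in lowest terms) of x^3 - 883 would satisfy p^3 = 883 q^3, forcing q = 1 and p^3 = 883; but 883 is not a perfect cube, contradiction. A monic cubic over Q with no rational root is irreducible (any nontrivial factorization would include a linear factor). Hence x^3 - 883 is the minimal polynomial of α, and in particular [Q(α):Q] = 3.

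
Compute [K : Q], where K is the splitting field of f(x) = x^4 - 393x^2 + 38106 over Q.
[K : Q] = 4

Solving the quadratic in x^2: x^2 = (393 ± √(393^2 - 4·38106))/2 = (393 ± √2025)/2 = (393 ± 45)/2, giving x^2 = 219 or x^2 = 174. So f(x) = (x^2 - 219)(x^2 - 174) and the roots of f are ±√219, ±√174. Hence the splitting field is K = Q(√219, √174). Since 219 and 174 are distinct squarefree integers > 1, their product 38106 is not a perfect square, so √174 ∉ Q(√219). By the tower law [K:Q] = [Q(√219,√174):Q(√219)] · [Q(√219):Q] = 2 · 2 = 4.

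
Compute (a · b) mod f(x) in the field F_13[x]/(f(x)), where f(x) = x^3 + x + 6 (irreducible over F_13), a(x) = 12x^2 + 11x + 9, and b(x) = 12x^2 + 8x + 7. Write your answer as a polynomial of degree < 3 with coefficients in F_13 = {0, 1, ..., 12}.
a · b ≡ 6x^2 + 6x + 8 (mod f(x))

Multiply in F_13[x]: a(x)·b(x) = (12x^2 + 11x + 9)·(12x^2 + 8x + 7) = x^4 + 7x^3 + 7x^2 + 6x + 11. This has degree ≥ 3, so divide by f(x) over F_13: x^4 + 7x^3 + 7x^2 + 6x + 11 = (x + 7)·(x^3 + x + 6) + (6x^2 + 6x + 8). Hence a·b ≡ 6x^2 + 6x + 8 (mod f). (F_13[x]/(f) is a field with 13^3 = 2197 elements since f is irreducible of degree 3.)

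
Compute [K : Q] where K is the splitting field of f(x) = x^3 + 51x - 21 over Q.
[K : Q] = 6

By the rational root test, any rational root of the monic integer polynomial f(x) = x^3 + 51x - 21 must be an integer dividing the constant term -21, i.e. one of ±{1, 3, 7, 21}. Evaluating: f(1) = 31, f(-1) = -73, f(3) = 159, f(-3) = -201, f(7) = 679, f(-7) = -721, f(21) = 10311, f(-21) = -10353; none is 0, so f has no rational root and is therefore irreducible over Q (a cubic with no linear factor over a field is irreducible). For an irreducible cubic, the Galois group is A_3 or S_3 according as the discriminant disc(f) = -4a^3 - 27b^2 = -4·(51)^3 - 27·(-21)^2 = -542511 is or is not a square in Q. Here disc(f) = -542511 is not a perfect square in Q, so the Galois group of f over Q is not contained in A_3 and must be all of S_3. The splitting field has degree |S_3| = 6 over Q, so [K : Q] = 6.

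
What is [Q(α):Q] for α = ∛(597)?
[Q(α):Q] = 3

The minimal polynomial of α is x^3 - 597, irreducible over Q since 597 is not a perfect cube (so x^3 - 597 has no rational root). Hence [Q(α):Q] = deg(m_α) = 3.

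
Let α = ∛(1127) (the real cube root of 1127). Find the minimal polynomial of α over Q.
m_α(x) = x^3 - 1127

α satisfies α^3 = 1127, so x^3 - 1127 annihilates α. By the rational root test, a rational root p/q (in lowest terms) of x^3 - 1127 would satisfy p^3 = 1127 q^3, forcing q = 1 and p^3 = 1127; but 1127 is not a perfect cube, contradiction. A monic cubic over Q with no rational root is irreducible (any nontrivial factorization would include a linear factor). Hence x^3 - 1127 is the minimal polynomial of α, and in particular [Q(α):Q] = 3.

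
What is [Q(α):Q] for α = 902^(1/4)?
[Q(α):Q] = 4

α is a root of x^4 - 902. By Eisenstein's criterion at the prime p = 2 (which divides the constant term 902 but p^2 = 4 does not, since 902 is squarefree), x^4 - 902 is irreducible over Q. Hence [Q(α):Q] = 4.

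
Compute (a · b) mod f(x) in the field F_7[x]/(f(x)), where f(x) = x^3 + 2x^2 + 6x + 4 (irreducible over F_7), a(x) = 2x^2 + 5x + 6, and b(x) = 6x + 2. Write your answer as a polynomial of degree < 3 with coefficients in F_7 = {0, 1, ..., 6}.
a · b ≡ 3x^2 + 2x + 6 (mod f(x))

Multiply in F_7[x]: a(x)·b(x) = (2x^2 + 5x + 6)·(6x + 2) = 5x^3 + 6x^2 + 4x + 5. This has degree ≥ 3, so divide by f(x) over F_7: 5x^3 + 6x^2 + 4x + 5 = (5)·(x^3 + 2x^2 + 6x + 4) + (3x^2 + 2x + 6). Hence a·b ≡ 3x^2 + 2x + 6 (mod f). (F_7[x]/(f) is a field with 7^3 = 343 elements since f is irreducible of degree 3.)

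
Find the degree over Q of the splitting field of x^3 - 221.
[K : Q] = 6

The roots of x^3 - 221 are ∛221, ω∛221, ω^2∛221 where ω = e^(2πi/3) is a primitive cube root of unity, so K = Q(∛221, ω). Now [Q(∛221):Q] = 3 (since 221 is not a perfect cube, x^3 - 221 is irreducible) and [Q(ω):Q] = 2. Both 2 and 3 divide [K:Q], and [K:Q] ≤ 3·2 = 6, so [K:Q] = 6. (Equivalently: Q(∛221) ⊂ R but ω ∉ R, so [K : Q(∛221)] = 2.)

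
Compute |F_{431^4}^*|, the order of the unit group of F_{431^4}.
|F_{431^4}^*| = 34507149120

F_{431^4} has 431^4 = 34507149121 elements; its multiplicative group consists of all nonzero elements, so |F_{431^4}^*| = 34507149121 - 1 = 34507149120. (It is cyclic since any finite subgroup of the multiplicative group of a field is cyclic.)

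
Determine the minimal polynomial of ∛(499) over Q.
m_α(x) = x^3 - 499

α satisfies α^3 = 499, so x^3 - 499 annihilates α. By the rational root test, a rational root p/q (in lowest terms) of x^3 - 499 would satisfy p^3 = 499 q^3, forcing q = 1 and p^3 = 499; but 499 is not a perfect cube, contradiction. A monic cubic over Q with no rational root is irreducible (any nontrivial factorization would include a linear factor). Hence x^3 - 499 is the minimal polynomial of α, and in particular [Q(α):Q] = 3.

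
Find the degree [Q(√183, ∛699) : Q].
[Q(√183, ∛699) : Q] = 6

Let L = Q(√183, ∛699). Since Q(√183) ⊂ L and [Q(√183):Q] = 2, the tower law gives 2 | [L:Q]. Likewise Q(∛699) ⊂ L with [Q(∛699):Q] = 3 (because 699 is not a perfect cube), so 3 | [L:Q]. As gcd(2,3) = 1, [L:Q] is divisible by 6. Conversely L is generated over Q by √183 and ∛699, so [L:Q] ≤ 2·3 = 6. Therefore [Q(√183, ∛699) : Q] = 6.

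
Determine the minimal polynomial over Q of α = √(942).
m_α(x) = x^2 - 942

α satisfies α^2 - 942 = 0, so x^2 - 942 annihilates α. Since d = 942 is squarefree and ≠ 1, it is not a perfect square in Q, so x^2 - 942 has no rational root and is therefore irreducible over Q (a degree-2 polynomial over a field is irreducible iff it has no root). Hence m_α(x) = x^2 - 942.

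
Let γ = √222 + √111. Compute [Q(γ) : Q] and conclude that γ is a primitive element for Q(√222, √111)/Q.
[Q(γ) : Q] = 4 (equivalently, Q(γ) = Q(√222, √111))

Obviously Q(γ) ⊆ Q(√222, √111), and [Q(√222, √111):Q] = 4 (since 222, 111 are distinct squarefree integers > 1 with 24642 not a perfect square). To show equality we compute the minimal polynomial of γ. From γ = √222 + √111: γ^2 = 222 + 2√(24642) + 111 = 333 + 2√(24642), so γ^2 - 333 = 2√(24642); squaring, (γ^2 - 333)^2 = 4·24642, i.e. γ^4 - 666γ^2 + 110889 - 98568 = 0, i.e. γ^4 - 666γ^2 + 12321 = 0. So γ is a root of x^4 - 666x^2 + 12321. This polynomial is irreducible over Q: it has no rational root (each ±√222 ± √111 is irrational), and any factorization into two quadratics over Q would force √(24642) ∈ Q (pairing opposite roots) or √222, √111 ∈ Q (other pairings), all impossible. Hence [Q(γ):Q] = 4 = [Q(√222, √111):Q], so Q(γ) = Q(√222, √111).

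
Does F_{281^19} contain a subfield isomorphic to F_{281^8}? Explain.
No: F_{281^8} is not a subfield of F_{281^19}

F_{p^m} embeds in F_{p^n} iff m | n. Here 8 ∤ 19 (since 19 = 2·8 + 3 with remainder 3 ≠ 0), so F_{281^8} is not a subfield of F_{281^19}. Equivalently: if it were, the tower law would give 8 = [F_{281^8}:F_281] dividing [F_{281^19}:F_281] = 19, contradiction.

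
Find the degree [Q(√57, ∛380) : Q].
[Q(√57, ∛380) : Q] = 6

Let L = Q(√57, ∛380). Since Q(√57) ⊂ L and [Q(√57):Q] = 2, the tower law gives 2 | [L:Q]. Likewise Q(∛380) ⊂ L with [Q(∛380):Q] = 3 (because 380 is not a perfect cube), so 3 | [L:Q]. As gcd(2,3) = 1, [L:Q] is divisible by 6. Conversely L is generated over Q by √57 and ∛380, so [L:Q] ≤ 2·3 = 6. Therefore [Q(√57, ∛380) : Q] = 6.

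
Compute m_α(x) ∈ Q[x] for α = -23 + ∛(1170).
m_α(x) = x^3 + 69x^2 + 1587x + 10997

Set β = α + 23 = ∛(1170), so β^3 = 1170. Then (α + 23)^3 - 1170 = 0, i.e. α is a root of g(x) = (x + 23)^3 - 1170 = x^3 + 69x^2 + 1587x + 10997. Since g(x) = h(x + 23) where h(x) = x^3 - 1170, and h is irreducible over Q (because 1170 is not a perfect cube, so h has no rational root, and a monic cubic with no rational root is irreducible), g is also irreducible (irreducibility is preserved under the substitution x → x + 23). Hence m_α(x) = x^3 + 69x^2 + 1587x + 10997.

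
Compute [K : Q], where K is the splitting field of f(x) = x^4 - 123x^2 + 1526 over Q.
[K : Q] = 4

Solving the quadratic in x^2: x^2 = (123 ± √(123^2 - 4·1526))/2 = (123 ± √9025)/2 = (123 ± 95)/2, giving x^2 = 109 or x^2 = 14. So f(x) = (x^2 - 109)(x^2 - 14) and the roots of f are ±√109, ±√14. Hence the splitting field is K = Q(√109, √14). Since 109 and 14 are distinct squarefree integers > 1, their product 1526 is not a perfect square, so √14 ∉ Q(√109). By the tower law [K:Q] = [Q(√109,√14):Q(√109)] · [Q(√109):Q] = 2 · 2 = 4.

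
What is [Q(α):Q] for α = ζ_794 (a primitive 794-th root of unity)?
[Q(α):Q] = 396

The minimal polynomial of ζ_794 over Q is the 794-th cyclotomic polynomial Φ_794(x), which is irreducible over Q and has degree φ(794) = 396. Hence [Q(α):Q] = φ(794) = 396.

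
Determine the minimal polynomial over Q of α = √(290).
m_α(x) = x^2 - 290

α satisfies α^2 - 290 = 0, so x^2 - 290 annihilates α. Since d = 290 is squarefree and ≠ 1, it is not a perfect square in Q, so x^2 - 290 has no rational root and is therefore irreducible over Q (a degree-2 polynomial over a field is irreducible iff it has no root). Hence m_α(x) = x^2 - 290.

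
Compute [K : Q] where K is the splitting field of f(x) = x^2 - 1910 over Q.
[K : Q] = 2

f(x) = x^2 - 1910 factors as (x - √1910)(x + √1910). The splitting field is K = Q(√1910). Since 1910 is squarefree and > 1, it is not a perfect square, so x^2 - 1910 is irreducible over Q and [Q(√1910) : Q] = 2. Hence [K : Q] = 2.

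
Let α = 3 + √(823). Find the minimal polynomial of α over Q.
m_α(x) = x^2 - 6x - 814

From α - 3 = √(823), squaring gives (α - 3)^2 = 823, i.e. α^2 - 6α + 9 = 823, so α^2 - 6α - 814 = 0. The discriminant of x^2 - 6x - 814 is (-6)^2 - 4·(-814) = 36 + 3256 = 3292, and 4·(823) is not a perfect square in Q since 823 is squarefree and ≠ 1. Hence x^2 - 6x - 814 is irreducible over Q and is the minimal polynomial of α.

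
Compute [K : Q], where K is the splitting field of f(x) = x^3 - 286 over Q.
[K : Q] = 6

The roots of x^3 - 286 are ∛286, ω∛286, ω^2∛286 where ω = e^(2πi/3) is a primitive cube root of unity, so K = Q(∛286, ω). Now [Q(∛286):Q] = 3 (since 286 is not a perfect cube, x^3 - 286 is irreducible) and [Q(ω):Q] = 2. Both 2 and 3 divide [K:Q], and [K:Q] ≤ 3·2 = 6, so [K:Q] = 6. (Equivalently: Q(∛286) ⊂ R but ω ∉ R, so [K : Q(∛286)] = 2.)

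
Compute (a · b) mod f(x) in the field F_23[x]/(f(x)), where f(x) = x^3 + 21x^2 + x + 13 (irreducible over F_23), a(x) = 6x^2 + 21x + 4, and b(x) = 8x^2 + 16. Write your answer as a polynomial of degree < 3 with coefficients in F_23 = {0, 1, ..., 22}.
a · b ≡ 10x^2 + 13 (mod f(x))

Multiply in F_23[x]: a(x)·b(x) = (6x^2 + 21x + 4)·(8x^2 + 16) = 2x^4 + 7x^3 + 13x^2 + 14x + 18. This has degree ≥ 3, so divide by f(x) over F_23: 2x^4 + 7x^3 + 13x^2 + 14x + 18 = (2x + 11)·(x^3 + 21x^2 + x + 13) + (10x^2 + 13). Hence a·b ≡ 10x^2 + 13 (mod f). (F_23[x]/(f) is a field with 23^3 = 12167 elements since f is irreducible of degree 3.)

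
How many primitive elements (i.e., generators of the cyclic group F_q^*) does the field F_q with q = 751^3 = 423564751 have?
There are φ(423564750) = 96811200 primitive elements

F_q^* is cyclic of order q - 1 = 423564750. A cyclic group of order m has exactly φ(m) generators. Here m = 423564750 = 2 · 3^2 · 5^3 · 7 · 26893, so the number of primitive elements is φ(423564750) = 96811200.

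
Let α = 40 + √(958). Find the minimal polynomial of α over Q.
m_α(x) = x^2 - 80x + 642

From α - 40 = √(958), squaring gives (α - 40)^2 = 958, i.e. α^2 - 80α + 1600 = 958, so α^2 - 80α + 642 = 0. The discriminant of x^2 - 80x + 642 is (-80)^2 - 4·(642) = 6400 - 2568 = 3832, and 4·(958) is not a perfect square in Q since 958 is squarefree and ≠ 1. Hence x^2 - 80x + 642 is irreducible over Q and is the minimal polynomial of α.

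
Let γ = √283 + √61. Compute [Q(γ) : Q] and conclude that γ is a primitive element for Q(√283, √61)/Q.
[Q(γ) : Q] = 4 (equivalently, Q(γ) = Q(√283, √61))

Obviously Q(γ) ⊆ Q(√283, √61), and [Q(√283, √61):Q] = 4 (since 283, 61 are distinct squarefree integers > 1 with 17263 not a perfect square). To show equality we compute the minimal polynomial of γ. From γ = √283 + √61: γ^2 = 283 + 2√(17263) + 61 = 344 + 2√(17263), so γ^2 - 344 = 2√(17263); squaring, (γ^2 - 344)^2 = 4·17263, i.e. γ^4 - 688γ^2 + 118336 - 69052 = 0, i.e. γ^4 - 688γ^2 + 49284 = 0. So γ is a root of x^4 - 688x^2 + 49284. This polynomial is irreducible over Q: it has no rational root (each ±√283 ± √61 is irrational), and any factorization into two quadratics over Q would force √(17263) ∈ Q (pairing opposite roots) or √283, √61 ∈ Q (other pairings), all impossible. Hence [Q(γ):Q] = 4 = [Q(√283, √61):Q], so Q(γ) = Q(√283, √61).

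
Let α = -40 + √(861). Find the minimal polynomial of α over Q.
m_α(x) = x^2 + 80x + 739

From α + 40 = √(861), squaring gives (α + 40)^2 = 861, i.e. α^2 + 80α + 1600 = 861, so α^2 + 80α + 739 = 0. The discriminant of x^2 + 80x + 739 is (80)^2 - 4·(739) = 6400 - 2956 = 3444, and 4·(861) is not a perfect square in Q since 861 is squarefree and ≠ 1. Hence x^2 + 80x + 739 is irreducible over Q and is the minimal polynomial of α.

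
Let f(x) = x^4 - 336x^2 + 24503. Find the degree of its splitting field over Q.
[K : Q] = 4

Solving the quadratic in x^2: x^2 = (336 ± √(336^2 - 4·24503))/2 = (336 ± √14884)/2 = (336 ± 122)/2, giving x^2 = 107 or x^2 = 229. So f(x) = (x^2 - 107)(x^2 - 229) and the roots of f are ±√107, ±√229. Hence the splitting field is K = Q(√107, √229). Since 107 and 229 are distinct squarefree integers > 1, their product 24503 is not a perfect square, so √229 ∉ Q(√107). By the tower law [K:Q] = [Q(√107,√229):Q(√107)] · [Q(√107):Q] = 2 · 2 = 4.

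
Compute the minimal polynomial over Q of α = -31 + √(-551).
m_α(x) = x^2 + 62x + 1512

From α + 31 = √(-551), squaring gives (α + 31)^2 = -551, i.e. α^2 + 62α + 961 = -551, so α^2 + 62α + 1512 = 0. The discriminant of x^2 + 62x + 1512 is (62)^2 - 4·(1512) = 3844 - 6048 = -2204, and 4·(-551) is not a perfect square in Q since -551 is squarefree and ≠ 1. Hence x^2 + 62x + 1512 is irreducible over Q and is the minimal polynomial of α.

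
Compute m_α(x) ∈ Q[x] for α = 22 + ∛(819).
m_α(x) = x^3 - 66x^2 + 1452x - 11467

Set β = α - 22 = ∛(819), so β^3 = 819. Then (α - 22)^3 - 819 = 0, i.e. α is a root of g(x) = (x - 22)^3 - 819 = x^3 - 66x^2 + 1452x - 11467. Since g(x) = h(x - 22) where h(x) = x^3 - 819, and h is irreducible over Q (because 819 is not a perfect cube, so h has no rational root, and a monic cubic with no rational root is irreducible), g is also irreducible (irreducibility is preserved under the substitution x → x - 22). Hence m_α(x) = x^3 - 66x^2 + 1452x - 11467.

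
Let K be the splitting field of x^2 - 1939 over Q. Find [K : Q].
[K : Q] = 2

f(x) = x^2 - 1939 factors as (x - √1939)(x + √1939). The splitting field is K = Q(√1939). Since 1939 is squarefree and > 1, it is not a perfect square, so x^2 - 1939 is irreducible over Q and [Q(√1939) : Q] = 2. Hence [K : Q] = 2.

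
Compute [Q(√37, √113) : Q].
[Q(√37, √113) : Q] = 4

[Q(√37):Q] = 2 (min poly x^2 - 37, irreducible since 37 is squarefree > 1). For the top step, suppose √113 ∈ Q(√37), say √113 = c + d√37 with c, d ∈ Q. Squaring: 113 = c^2 + 37d^2 + 2cd√37. Since √37 ∉ Q this forces 2cd = 0. If d = 0 then √113 = c ∈ Q, contradicting 113 squarefree > 1. If c = 0 then 113 = 37d^2, so 37·113 = (37d)^2 is a perfect square in Q — but 37·113 = 4181 is not a perfect square (since 37 and 113 are distinct squarefree integers). Contradiction. Hence √113 ∉ Q(√37), so x^2 - 113 stays irreducible over Q(√37) and [Q(√37, √113) : Q(√37)] = 2. By the tower law, [Q(√37, √113) : Q] = 2 · 2 = 4.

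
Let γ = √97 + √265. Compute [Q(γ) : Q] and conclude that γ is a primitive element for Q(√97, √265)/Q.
[Q(γ) : Q] = 4 (equivalently, Q(γ) = Q(√97, √265))

Obviously Q(γ) ⊆ Q(√97, √265), and [Q(√97, √265):Q] = 4 (since 97, 265 are distinct squarefree integers > 1 with 25705 not a perfect square). To show equality we compute the minimal polynomial of γ. From γ = √97 + √265: γ^2 = 97 + 2√(25705) + 265 = 362 + 2√(25705), so γ^2 - 362 = 2√(25705); squaring, (γ^2 - 362)^2 = 4·25705, i.e. γ^4 - 724γ^2 + 131044 - 102820 = 0, i.e. γ^4 - 724γ^2 + 28224 = 0. So γ is a root of x^4 - 724x^2 + 28224. This polynomial is irreducible over Q: it has no rational root (each ±√97 ± √265 is irrational), and any factorization into two quadratics over Q would force √(25705) ∈ Q (pairing opposite roots) or √97, √265 ∈ Q (other pairings), all impossible. Hence [Q(γ):Q] = 4 = [Q(√97, √265):Q], so Q(γ) = Q(√97, √265).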